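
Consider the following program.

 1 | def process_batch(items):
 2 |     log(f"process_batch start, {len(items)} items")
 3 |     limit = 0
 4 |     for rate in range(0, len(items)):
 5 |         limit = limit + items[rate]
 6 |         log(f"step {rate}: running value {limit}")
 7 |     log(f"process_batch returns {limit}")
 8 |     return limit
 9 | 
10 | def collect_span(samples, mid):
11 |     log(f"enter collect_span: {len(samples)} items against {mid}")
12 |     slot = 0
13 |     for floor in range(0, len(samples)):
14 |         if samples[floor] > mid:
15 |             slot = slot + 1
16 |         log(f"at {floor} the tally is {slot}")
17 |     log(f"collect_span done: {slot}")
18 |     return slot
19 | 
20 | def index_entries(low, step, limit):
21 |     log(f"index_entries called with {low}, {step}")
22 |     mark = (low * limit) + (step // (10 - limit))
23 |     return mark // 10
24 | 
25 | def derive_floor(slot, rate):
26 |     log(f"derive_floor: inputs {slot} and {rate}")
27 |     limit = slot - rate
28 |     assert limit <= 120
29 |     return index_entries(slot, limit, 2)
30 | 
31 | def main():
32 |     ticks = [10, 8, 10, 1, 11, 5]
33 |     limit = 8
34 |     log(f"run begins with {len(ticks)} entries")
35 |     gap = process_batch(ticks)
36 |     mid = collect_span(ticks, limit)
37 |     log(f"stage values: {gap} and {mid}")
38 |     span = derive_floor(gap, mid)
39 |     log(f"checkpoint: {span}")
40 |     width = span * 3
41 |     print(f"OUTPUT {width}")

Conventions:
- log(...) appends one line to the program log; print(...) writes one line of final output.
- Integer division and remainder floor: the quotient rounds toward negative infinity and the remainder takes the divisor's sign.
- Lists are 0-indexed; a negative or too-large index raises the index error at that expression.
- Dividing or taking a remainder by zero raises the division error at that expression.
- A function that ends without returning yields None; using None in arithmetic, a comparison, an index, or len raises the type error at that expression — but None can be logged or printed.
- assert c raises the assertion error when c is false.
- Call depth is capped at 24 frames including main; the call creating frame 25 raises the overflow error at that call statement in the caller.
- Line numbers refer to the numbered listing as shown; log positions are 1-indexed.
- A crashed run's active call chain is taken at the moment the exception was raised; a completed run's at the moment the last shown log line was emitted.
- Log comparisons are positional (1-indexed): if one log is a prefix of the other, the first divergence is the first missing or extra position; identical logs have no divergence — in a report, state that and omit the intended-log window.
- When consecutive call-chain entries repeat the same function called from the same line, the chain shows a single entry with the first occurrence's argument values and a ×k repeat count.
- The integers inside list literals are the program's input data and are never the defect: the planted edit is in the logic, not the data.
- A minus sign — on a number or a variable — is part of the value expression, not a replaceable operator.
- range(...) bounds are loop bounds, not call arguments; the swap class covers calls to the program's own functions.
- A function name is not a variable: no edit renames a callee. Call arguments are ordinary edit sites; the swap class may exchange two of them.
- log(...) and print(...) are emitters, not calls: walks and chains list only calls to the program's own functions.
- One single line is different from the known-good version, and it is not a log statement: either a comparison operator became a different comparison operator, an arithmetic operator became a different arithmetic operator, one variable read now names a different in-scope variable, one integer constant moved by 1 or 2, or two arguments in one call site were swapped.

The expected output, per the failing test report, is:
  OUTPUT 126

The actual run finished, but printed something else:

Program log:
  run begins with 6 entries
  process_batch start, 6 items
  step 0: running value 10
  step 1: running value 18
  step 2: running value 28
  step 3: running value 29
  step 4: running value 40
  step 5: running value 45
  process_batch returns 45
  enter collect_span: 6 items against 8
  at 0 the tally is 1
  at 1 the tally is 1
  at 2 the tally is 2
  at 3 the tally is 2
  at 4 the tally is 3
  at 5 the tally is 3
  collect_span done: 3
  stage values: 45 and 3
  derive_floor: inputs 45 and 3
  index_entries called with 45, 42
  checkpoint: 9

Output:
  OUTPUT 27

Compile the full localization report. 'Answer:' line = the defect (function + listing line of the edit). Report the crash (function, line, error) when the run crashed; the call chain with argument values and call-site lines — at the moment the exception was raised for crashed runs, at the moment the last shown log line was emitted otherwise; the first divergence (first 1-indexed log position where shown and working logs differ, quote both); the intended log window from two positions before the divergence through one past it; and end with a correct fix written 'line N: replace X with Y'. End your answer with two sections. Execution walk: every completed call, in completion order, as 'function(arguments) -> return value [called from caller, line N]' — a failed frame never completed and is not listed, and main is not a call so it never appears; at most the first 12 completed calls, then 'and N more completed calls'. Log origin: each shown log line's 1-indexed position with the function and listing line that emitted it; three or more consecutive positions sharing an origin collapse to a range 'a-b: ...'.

Answer: the defect is in index_entries at line 22.
Core observation: Position 21 is the first bad log line: 'checkpoint: 9' should read 'checkpoint: 42'.
Call chain: main.
First divergence: position 21; shown 'checkpoint: 9' vs intended 'checkpoint: 42'.
Intended log window:
  19: derive_floor: inputs 45 and 3
  20: index_entries called with 45, 42
  21: checkpoint: 42
Execution walk:
  process_batch([10, 8, 10, 1, 11, 5]) -> 45  [called from main, line 35]
  collect_span([10, 8, 10, 1, 11, 5], 8) -> 3  [called from main, line 36]
  index_entries(45, 42, 2) -> 9  [called from derive_floor, line 29]
  derive_floor(45, 3) -> 9  [called from main, line 38]
Log origins:
  1: emitted by main (line 34)
  2: emitted by process_batch (line 2)
  3-8: emitted by process_batch (line 6)
  9: emitted by process_batch (line 7)
  10: emitted by collect_span (line 11)
  11-16: emitted by collect_span (line 16)
  17: emitted by collect_span (line 17)
  18: emitted by main (line 37)
  19: emitted by derive_floor (line 26)
  20: emitted by index_entries (line 21)
  21: emitted by main (line 39)
A correct fix: line 22: replace `//` with `*`.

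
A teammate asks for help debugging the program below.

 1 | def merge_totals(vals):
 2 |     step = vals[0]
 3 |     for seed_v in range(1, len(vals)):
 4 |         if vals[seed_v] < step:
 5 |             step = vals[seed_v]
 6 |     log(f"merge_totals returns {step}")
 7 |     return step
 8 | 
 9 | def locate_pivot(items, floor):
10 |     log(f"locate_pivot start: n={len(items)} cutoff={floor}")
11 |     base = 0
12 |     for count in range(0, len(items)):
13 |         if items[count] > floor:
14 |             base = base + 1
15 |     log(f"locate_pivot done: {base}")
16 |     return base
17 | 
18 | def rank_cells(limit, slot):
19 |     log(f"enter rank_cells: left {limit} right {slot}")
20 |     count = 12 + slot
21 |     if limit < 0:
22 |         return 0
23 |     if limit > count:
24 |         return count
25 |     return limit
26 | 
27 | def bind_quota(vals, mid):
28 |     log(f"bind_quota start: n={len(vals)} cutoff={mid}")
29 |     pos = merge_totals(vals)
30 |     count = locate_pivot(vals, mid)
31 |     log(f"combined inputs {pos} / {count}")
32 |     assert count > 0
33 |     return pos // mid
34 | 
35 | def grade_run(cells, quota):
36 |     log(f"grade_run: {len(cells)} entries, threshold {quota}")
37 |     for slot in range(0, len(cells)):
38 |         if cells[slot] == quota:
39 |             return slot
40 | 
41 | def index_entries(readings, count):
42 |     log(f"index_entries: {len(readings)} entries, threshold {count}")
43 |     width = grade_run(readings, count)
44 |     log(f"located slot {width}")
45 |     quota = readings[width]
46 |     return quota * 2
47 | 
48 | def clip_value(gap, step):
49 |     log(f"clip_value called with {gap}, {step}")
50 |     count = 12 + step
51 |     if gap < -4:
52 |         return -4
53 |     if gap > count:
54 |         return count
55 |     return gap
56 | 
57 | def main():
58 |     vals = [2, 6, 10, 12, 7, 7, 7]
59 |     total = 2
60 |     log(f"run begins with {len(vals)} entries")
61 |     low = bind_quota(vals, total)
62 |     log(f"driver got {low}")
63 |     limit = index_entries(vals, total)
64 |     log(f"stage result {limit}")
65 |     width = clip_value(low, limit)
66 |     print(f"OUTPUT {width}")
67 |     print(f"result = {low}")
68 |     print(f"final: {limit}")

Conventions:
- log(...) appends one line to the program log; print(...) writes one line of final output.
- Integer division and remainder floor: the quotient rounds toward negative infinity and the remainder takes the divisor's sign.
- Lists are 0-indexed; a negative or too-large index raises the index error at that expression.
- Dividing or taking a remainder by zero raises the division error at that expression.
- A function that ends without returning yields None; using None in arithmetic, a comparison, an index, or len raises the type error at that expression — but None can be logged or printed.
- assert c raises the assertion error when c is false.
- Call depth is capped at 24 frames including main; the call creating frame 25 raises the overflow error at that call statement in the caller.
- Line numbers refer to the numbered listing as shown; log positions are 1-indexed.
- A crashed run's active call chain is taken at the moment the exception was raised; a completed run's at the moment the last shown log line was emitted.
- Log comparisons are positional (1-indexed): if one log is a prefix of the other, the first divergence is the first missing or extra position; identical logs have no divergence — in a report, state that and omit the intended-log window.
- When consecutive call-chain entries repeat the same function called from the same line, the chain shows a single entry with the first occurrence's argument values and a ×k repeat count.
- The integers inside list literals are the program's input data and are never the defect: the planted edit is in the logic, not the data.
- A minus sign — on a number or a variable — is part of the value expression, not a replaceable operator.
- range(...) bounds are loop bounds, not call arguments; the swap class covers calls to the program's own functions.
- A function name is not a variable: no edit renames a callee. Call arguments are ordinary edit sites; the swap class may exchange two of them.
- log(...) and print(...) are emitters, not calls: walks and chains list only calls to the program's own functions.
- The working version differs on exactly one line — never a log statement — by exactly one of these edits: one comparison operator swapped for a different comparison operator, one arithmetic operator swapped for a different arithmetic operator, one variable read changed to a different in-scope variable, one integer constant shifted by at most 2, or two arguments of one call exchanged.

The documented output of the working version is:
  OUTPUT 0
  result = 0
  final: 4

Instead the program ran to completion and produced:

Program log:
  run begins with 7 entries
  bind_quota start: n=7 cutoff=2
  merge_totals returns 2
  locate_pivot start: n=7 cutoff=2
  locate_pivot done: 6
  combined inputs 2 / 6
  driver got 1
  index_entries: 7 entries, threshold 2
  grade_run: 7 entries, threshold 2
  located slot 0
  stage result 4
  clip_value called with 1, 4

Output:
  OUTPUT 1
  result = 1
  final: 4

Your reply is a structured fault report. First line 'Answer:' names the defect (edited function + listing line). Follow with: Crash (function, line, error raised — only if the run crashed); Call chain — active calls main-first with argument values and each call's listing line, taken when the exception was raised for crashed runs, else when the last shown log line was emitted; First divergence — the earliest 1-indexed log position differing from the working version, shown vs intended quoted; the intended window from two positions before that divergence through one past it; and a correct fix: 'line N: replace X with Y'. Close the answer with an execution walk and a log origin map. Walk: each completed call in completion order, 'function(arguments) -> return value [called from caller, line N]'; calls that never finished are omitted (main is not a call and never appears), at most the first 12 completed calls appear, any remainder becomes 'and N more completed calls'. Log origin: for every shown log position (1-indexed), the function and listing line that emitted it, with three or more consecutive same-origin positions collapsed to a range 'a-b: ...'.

Answer: the defect is in bind_quota at line 33.
Key fact: Everything matches until log position 7, which reads 'driver got 1' in place of 'driver got 0'.
Call chain: main -> clip_value(1, 4) (called at line 65).
First divergence: position 7 — the shown line 'driver got 1' should read 'driver got 0'.
Intended log window:
  5: locate_pivot done: 6
  6: combined inputs 2 / 6
  7: driver got 0
  8: index_entries: 7 entries, threshold 2
Execution walk:
  merge_totals([2, 6, 10, 12, 7, 7, 7]) -> 2  [called from bind_quota, line 29]
  locate_pivot([2, 6, 10, 12, 7, 7, 7], 2) -> 6  [called from bind_quota, line 30]
  bind_quota([2, 6, 10, 12, 7, 7, 7], 2) -> 1  [called from main, line 61]
  grade_run([2, 6, 10, 12, 7, 7, 7], 2) -> 0  [called from index_entries, line 43]
  index_entries([2, 6, 10, 12, 7, 7, 7], 2) -> 4  [called from main, line 63]
  clip_value(1, 4) -> 1  [called from main, line 65]
Origin of each log line:
  1: from main, line 60
  2: from bind_quota, line 28
  3: from merge_totals, line 6
  4: from locate_pivot, line 10
  5: from locate_pivot, line 15
  6: from bind_quota, line 31
  7: from main, line 62
  8: from index_entries, line 42
  9: from grade_run, line 36
  10: from index_entries, line 44
  11: from main, line 64
  12: from clip_value, line 49
A correct fix: line 33: replace `mid` with `count`.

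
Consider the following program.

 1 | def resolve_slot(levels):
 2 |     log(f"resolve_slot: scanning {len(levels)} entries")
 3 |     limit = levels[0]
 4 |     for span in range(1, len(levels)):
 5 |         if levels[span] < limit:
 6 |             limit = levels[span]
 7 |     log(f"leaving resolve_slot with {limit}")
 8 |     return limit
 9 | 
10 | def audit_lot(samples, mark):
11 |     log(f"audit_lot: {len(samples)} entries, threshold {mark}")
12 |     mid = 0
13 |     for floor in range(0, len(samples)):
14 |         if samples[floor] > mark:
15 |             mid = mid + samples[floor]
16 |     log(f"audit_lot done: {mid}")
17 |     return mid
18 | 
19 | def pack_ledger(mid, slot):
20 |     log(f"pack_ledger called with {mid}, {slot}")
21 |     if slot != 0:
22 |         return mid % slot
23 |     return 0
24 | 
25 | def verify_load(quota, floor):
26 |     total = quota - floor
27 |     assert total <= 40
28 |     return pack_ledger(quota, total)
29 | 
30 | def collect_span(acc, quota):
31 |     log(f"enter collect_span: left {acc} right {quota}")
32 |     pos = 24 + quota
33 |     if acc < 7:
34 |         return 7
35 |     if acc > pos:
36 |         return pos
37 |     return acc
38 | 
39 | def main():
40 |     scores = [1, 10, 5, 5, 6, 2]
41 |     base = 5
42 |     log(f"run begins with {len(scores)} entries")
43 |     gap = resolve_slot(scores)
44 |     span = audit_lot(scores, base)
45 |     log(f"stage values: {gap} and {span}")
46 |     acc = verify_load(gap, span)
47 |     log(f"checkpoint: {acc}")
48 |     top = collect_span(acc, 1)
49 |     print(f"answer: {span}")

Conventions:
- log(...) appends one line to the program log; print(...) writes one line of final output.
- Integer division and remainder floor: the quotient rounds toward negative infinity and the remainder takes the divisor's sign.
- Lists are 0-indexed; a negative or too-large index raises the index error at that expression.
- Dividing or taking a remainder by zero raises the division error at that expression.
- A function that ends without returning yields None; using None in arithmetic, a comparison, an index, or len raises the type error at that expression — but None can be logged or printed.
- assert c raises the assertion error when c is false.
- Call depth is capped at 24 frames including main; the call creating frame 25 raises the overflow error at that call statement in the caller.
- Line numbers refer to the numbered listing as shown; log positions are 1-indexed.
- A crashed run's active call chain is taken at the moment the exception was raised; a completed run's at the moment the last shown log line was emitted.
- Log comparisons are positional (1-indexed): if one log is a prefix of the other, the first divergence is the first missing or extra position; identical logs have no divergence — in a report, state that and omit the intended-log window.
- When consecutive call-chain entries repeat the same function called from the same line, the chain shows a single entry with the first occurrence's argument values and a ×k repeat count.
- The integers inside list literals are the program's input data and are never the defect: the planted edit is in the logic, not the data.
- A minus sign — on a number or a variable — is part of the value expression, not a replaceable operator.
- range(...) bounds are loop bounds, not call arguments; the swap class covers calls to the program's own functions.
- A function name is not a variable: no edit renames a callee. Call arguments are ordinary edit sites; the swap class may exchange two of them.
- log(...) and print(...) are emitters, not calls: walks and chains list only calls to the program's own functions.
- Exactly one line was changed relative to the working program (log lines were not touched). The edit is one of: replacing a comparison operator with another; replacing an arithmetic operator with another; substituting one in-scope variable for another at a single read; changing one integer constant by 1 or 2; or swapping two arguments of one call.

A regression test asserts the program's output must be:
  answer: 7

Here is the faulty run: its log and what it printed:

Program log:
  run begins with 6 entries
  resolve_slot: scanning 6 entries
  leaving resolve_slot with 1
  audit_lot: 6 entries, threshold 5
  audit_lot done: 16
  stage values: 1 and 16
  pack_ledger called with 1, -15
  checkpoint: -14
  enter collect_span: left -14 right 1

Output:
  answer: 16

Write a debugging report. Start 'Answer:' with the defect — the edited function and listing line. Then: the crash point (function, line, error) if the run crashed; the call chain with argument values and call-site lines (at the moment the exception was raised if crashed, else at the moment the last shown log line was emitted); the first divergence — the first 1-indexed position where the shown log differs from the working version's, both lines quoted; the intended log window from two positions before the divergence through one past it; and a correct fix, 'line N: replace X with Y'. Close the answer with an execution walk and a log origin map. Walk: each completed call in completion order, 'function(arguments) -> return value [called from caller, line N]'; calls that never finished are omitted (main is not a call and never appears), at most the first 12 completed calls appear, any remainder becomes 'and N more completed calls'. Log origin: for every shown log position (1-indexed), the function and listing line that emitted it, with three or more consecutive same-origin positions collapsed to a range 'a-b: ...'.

Answer: the defect is in main at line 49.
The tell: Every logged value matches the working version; the printed result is what differs.
Call chain: main -> collect_span(-14, 1) (called at line 48).
First divergence: none (the log streams are identical).
Execution walk:
  resolve_slot([1, 10, 5, 5, 6, 2]) -> 1  [called from main, line 43]
  audit_lot([1, 10, 5, 5, 6, 2], 5) -> 16  [called from main, line 44]
  pack_ledger(1, -15) -> -14  [called from verify_load, line 28]
  verify_load(1, 16) -> -14  [called from main, line 46]
  collect_span(-14, 1) -> 7  [called from main, line 48]
Log origins:
  1: from main, line 42
  2: from resolve_slot, line 2
  3: from resolve_slot, line 7
  4: from audit_lot, line 11
  5: from audit_lot, line 16
  6: from main, line 45
  7: from pack_ledger, line 20
  8: from main, line 47
  9: from collect_span, line 31
A correct fix: line 49: replace `span` with `top`.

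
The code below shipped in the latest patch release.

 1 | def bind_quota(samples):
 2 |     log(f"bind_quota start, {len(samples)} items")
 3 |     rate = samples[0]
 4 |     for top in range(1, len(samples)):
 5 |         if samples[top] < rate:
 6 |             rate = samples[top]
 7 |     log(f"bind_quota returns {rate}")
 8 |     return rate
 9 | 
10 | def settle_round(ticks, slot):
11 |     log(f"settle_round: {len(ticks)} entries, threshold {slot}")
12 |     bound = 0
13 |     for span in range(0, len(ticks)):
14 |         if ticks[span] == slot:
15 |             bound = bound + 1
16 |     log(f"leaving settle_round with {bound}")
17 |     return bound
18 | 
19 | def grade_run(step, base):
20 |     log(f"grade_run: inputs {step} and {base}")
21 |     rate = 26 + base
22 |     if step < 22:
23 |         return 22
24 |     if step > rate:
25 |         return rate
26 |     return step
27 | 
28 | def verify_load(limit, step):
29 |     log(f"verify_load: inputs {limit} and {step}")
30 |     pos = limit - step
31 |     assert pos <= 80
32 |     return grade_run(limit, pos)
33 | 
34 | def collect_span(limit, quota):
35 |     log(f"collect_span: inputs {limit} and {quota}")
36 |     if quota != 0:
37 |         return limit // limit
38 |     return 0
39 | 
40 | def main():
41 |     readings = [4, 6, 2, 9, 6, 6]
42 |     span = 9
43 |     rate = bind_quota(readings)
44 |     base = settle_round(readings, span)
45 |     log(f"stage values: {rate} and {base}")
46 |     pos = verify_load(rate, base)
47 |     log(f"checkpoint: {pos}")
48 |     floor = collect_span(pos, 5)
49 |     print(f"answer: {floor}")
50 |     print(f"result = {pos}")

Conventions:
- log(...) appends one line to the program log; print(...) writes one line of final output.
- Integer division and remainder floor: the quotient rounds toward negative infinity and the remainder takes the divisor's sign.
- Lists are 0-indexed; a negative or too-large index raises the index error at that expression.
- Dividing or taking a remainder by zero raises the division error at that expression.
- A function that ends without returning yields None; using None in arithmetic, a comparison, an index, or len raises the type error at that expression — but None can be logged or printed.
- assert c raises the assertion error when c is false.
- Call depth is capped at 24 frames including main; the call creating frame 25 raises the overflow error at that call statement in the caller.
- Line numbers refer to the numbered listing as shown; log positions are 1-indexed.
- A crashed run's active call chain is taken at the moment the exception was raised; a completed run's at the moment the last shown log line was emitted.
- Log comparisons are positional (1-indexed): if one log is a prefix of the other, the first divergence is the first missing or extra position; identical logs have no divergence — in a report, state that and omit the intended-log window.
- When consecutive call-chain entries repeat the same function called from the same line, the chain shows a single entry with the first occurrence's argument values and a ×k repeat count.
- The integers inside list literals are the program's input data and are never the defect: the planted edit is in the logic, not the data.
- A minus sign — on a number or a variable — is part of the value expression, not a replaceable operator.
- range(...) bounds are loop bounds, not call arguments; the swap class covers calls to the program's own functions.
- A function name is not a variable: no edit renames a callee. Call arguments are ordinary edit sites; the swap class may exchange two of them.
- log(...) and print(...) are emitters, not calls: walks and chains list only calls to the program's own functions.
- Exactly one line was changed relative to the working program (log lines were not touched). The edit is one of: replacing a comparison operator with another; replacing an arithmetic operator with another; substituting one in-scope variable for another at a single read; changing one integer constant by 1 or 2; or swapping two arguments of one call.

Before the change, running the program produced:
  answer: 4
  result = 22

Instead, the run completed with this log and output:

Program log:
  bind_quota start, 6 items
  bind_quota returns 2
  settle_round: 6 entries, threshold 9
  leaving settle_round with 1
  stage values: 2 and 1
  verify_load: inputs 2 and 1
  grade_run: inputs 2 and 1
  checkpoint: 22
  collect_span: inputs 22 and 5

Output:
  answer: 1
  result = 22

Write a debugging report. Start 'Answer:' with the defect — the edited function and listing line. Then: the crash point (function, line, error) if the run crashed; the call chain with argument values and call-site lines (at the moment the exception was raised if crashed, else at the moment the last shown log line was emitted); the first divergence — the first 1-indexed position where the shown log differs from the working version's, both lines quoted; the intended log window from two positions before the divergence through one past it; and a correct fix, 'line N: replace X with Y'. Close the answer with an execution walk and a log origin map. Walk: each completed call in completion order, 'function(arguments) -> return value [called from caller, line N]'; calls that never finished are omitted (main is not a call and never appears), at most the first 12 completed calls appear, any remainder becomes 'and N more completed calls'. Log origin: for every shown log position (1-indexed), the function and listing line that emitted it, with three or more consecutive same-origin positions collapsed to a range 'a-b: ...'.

Answer: the defect is in collect_span at line 37.
The tell: No log line changed; the fault shows up purely in the output.
Call chain: main -> collect_span(22, 5) (called at line 48).
First divergence: none (the log streams are identical).
Execution walk:
  bind_quota([4, 6, 2, 9, 6, 6]) -> 2  [called from main, line 43]
  settle_round([4, 6, 2, 9, 6, 6], 9) -> 1  [called from main, line 44]
  grade_run(2, 1) -> 22  [called from verify_load, line 32]
  verify_load(2, 1) -> 22  [called from main, line 46]
  collect_span(22, 5) -> 1  [called from main, line 48]
Log origins:
  1: logged in bind_quota at line 2
  2: logged in bind_quota at line 7
  3: logged in settle_round at line 11
  4: logged in settle_round at line 16
  5: logged in main at line 45
  6: logged in verify_load at line 29
  7: logged in grade_run at line 20
  8: logged in main at line 47
  9: logged in collect_span at line 35
A correct fix: line 37: replace `limit // limit` with `limit // quota`.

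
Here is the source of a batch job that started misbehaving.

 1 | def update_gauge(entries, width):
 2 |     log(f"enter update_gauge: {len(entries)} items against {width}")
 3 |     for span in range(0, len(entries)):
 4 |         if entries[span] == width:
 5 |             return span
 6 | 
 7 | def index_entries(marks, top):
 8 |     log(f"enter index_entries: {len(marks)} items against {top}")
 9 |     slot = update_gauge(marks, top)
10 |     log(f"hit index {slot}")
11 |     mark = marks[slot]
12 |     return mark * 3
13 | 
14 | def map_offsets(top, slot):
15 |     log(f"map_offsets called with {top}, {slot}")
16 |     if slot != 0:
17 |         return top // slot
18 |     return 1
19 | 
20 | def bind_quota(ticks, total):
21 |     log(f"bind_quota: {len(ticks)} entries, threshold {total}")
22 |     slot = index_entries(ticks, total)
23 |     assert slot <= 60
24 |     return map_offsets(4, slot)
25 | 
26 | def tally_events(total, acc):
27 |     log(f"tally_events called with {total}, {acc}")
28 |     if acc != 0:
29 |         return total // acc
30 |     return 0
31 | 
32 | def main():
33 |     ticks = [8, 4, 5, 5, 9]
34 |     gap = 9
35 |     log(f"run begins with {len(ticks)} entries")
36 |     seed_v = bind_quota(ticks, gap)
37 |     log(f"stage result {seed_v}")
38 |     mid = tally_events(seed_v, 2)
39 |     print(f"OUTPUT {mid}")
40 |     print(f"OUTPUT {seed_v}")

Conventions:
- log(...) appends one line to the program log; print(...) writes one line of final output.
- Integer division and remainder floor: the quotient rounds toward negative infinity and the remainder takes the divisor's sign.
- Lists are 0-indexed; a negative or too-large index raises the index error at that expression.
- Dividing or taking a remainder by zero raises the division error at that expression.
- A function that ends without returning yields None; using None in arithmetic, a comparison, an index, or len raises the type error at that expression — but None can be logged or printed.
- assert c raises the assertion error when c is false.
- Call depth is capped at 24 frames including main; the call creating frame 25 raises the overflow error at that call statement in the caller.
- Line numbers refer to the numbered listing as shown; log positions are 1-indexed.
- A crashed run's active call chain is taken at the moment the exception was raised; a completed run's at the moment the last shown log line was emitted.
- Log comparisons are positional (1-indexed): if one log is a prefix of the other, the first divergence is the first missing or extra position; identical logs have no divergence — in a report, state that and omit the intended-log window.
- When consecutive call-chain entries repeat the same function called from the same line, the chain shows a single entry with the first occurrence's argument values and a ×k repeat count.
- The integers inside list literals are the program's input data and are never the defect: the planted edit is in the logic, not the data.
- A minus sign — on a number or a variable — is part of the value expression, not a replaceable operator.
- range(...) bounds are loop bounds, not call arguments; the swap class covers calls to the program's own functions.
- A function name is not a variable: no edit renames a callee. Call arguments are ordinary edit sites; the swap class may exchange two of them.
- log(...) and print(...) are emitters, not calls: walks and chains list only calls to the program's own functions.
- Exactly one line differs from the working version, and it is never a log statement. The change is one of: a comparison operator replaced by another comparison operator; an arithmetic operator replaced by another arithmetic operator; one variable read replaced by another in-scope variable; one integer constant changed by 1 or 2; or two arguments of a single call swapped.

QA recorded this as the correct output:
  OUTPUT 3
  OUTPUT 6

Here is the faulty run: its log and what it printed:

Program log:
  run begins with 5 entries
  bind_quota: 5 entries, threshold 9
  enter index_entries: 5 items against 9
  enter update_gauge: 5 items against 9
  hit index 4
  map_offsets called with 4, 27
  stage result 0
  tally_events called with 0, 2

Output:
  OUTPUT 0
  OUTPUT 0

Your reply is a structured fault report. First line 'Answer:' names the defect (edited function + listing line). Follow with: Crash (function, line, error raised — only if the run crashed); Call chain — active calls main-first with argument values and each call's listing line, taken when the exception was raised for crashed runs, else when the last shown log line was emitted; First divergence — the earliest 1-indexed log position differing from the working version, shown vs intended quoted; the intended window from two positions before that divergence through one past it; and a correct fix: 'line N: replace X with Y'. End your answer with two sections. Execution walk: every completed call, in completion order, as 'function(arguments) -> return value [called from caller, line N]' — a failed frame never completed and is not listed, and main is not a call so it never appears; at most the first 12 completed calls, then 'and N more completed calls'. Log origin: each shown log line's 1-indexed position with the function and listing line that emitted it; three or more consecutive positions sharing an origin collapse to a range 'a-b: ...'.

Answer: the defect is in bind_quota at line 24.
Core observation: The log first diverges at position 6: the faulty run prints 'map_offsets called with 4, 27' where the working version prints 'map_offsets called with 27, 4'.
Call chain: main -> tally_events(0, 2) (called at line 38).
First divergence: position 6; shown 'map_offsets called with 4, 27' vs intended 'map_offsets called with 27, 4'.
Intended log window:
  4: enter update_gauge: 5 items against 9
  5: hit index 4
  6: map_offsets called with 27, 4
  7: stage result 6
Execution walk:
  update_gauge([8, 4, 5, 5, 9], 9) -> 4  [called from index_entries, line 9]
  index_entries([8, 4, 5, 5, 9], 9) -> 27  [called from bind_quota, line 22]
  map_offsets(4, 27) -> 0  [called from bind_quota, line 24]
  bind_quota([8, 4, 5, 5, 9], 9) -> 0  [called from main, line 36]
  tally_events(0, 2) -> 0  [called from main, line 38]
Log line origins:
  1: from main, line 35
  2: from bind_quota, line 21
  3: from index_entries, line 8
  4: from update_gauge, line 2
  5: from index_entries, line 10
  6: from map_offsets, line 15
  7: from main, line 37
  8: from tally_events, line 27
A correct fix: line 24: replace `map_offsets(4, slot)` with `map_offsets(slot, 4)`.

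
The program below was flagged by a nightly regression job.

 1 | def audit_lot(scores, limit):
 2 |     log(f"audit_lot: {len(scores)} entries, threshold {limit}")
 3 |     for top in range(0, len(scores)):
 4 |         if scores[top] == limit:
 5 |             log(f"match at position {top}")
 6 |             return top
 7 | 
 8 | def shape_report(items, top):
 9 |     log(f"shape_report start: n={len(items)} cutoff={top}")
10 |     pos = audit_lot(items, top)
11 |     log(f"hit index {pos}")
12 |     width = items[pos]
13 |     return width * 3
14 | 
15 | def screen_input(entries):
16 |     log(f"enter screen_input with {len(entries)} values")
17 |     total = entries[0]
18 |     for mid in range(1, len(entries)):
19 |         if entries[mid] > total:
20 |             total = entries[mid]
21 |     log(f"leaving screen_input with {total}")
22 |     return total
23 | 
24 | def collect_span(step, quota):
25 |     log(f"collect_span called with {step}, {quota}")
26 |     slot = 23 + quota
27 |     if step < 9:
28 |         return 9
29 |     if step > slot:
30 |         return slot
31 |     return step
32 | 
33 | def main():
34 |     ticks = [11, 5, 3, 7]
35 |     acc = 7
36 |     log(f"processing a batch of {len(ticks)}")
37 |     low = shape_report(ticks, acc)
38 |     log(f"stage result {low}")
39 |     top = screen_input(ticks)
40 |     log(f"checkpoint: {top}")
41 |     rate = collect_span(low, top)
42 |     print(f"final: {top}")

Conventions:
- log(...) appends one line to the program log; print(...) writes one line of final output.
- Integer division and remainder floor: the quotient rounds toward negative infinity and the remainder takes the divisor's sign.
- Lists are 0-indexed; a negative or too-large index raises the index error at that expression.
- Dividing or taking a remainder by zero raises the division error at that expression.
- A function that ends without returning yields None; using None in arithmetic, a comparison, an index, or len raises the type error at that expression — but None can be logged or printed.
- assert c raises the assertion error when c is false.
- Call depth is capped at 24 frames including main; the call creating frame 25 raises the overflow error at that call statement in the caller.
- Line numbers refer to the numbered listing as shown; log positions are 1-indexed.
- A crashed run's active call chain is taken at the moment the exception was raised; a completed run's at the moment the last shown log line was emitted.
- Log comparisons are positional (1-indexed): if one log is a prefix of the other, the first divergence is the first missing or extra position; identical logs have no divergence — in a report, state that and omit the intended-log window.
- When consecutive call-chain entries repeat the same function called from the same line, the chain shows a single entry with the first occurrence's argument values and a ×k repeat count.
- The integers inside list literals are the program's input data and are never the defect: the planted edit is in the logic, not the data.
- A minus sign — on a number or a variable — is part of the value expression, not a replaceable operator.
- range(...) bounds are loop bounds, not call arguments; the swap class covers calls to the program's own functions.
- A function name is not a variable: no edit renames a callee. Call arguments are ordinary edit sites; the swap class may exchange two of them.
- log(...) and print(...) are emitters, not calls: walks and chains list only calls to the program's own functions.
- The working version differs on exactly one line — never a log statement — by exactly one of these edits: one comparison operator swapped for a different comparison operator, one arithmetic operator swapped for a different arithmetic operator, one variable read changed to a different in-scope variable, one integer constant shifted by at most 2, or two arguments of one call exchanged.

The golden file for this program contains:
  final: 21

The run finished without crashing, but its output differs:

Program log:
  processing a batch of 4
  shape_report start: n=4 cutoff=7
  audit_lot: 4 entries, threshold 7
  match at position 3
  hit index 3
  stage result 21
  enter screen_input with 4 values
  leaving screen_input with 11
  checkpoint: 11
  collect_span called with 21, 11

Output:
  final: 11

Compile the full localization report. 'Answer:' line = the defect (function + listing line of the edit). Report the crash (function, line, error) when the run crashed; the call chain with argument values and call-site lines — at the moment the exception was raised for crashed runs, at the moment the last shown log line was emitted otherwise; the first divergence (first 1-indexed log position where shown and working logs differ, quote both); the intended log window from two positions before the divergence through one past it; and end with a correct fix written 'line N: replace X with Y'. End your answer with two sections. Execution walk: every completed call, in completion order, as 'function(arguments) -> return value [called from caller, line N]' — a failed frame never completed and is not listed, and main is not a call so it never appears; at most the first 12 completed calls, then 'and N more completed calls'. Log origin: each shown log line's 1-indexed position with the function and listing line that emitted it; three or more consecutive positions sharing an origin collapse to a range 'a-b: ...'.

Answer: the defect is in main at line 42.
Core observation: Nothing in the log betrays the bug — only the output does.
Call chain: main -> collect_span(21, 11) (called at line 41).
First divergence: there is none — every log position agrees.
Execution walk:
  audit_lot([11, 5, 3, 7], 7) -> 3  [called from shape_report, line 10]
  shape_report([11, 5, 3, 7], 7) -> 21  [called from main, line 37]
  screen_input([11, 5, 3, 7]) -> 11  [called from main, line 39]
  collect_span(21, 11) -> 21  [called from main, line 41]
Log origin:
  1: logged in main at line 36
  2: logged in shape_report at line 9
  3: logged in audit_lot at line 2
  4: logged in audit_lot at line 5
  5: logged in shape_report at line 11
  6: logged in main at line 38
  7: logged in screen_input at line 16
  8: logged in screen_input at line 21
  9: logged in main at line 40
  10: logged in collect_span at line 25
A correct fix: line 42: replace `top` with `rate`.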